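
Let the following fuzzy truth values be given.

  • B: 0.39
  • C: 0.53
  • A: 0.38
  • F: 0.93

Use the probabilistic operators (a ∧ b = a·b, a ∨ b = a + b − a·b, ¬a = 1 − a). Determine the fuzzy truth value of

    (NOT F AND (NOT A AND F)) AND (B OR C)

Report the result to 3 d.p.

0.029

NOT F = 1 − 0.9300 = 0.0700
NOT A = 1 − 0.3800 = 0.6200
NOT A AND F = a·b on (0.6200, 0.9300) = 0.5766
NOT F AND (NOT A AND F) = a·b on (0.0700, 0.5766) = 0.0404
B OR C = a + b − a·b on (0.3900, 0.5300) = 0.7133
(NOT F AND (NOT A AND F)) AND (B OR C) = a·b on (0.0404, 0.7133) = 0.0288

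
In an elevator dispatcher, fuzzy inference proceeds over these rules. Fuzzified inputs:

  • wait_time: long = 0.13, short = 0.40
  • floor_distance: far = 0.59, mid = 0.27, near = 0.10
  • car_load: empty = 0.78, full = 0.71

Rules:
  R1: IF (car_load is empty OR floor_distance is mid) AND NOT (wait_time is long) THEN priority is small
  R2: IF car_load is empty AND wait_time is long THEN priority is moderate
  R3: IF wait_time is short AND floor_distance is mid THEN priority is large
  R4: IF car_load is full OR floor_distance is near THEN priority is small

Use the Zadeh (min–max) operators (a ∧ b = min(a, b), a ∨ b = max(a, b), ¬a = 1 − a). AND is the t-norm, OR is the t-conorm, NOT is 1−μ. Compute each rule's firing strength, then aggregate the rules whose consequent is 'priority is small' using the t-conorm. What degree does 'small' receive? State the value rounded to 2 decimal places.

0.78

R1: (empty=0.78 OR mid=0.27) = 0.78; AND[min(a, b)] with ¬long=1−0.13=0.87 → w = 0.78
R2: empty=0.78, long=0.13; AND[min(a, b)] → w = 0.13
R3: short=0.40, mid=0.27; AND[min(a, b)] → w = 0.27
R4: full=0.71, near=0.10; OR[max(a, b)] → w = 0.71
Rules with consequent 'small': {R1, R4} → strengths 0.78, 0.71
Aggregate via t-conorm [max(a, b)]: 0.78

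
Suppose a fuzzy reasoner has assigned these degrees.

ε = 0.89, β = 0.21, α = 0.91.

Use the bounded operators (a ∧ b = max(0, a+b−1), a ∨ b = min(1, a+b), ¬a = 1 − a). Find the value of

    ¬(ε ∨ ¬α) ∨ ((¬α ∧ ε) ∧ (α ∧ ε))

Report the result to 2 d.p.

0.02

¬α = 1 − 0.91 = 0.09
ε ∨ ¬α = min(1, a+b) on (0.89, 0.09) = 0.98
¬(ε ∨ ¬α) = 1 − 0.98 = 0.02
¬α = 1 − 0.91 = 0.09
¬α ∧ ε = max(0, a+b−1) on (0.09, 0.89) = 0.00
α ∧ ε = max(0, a+b−1) on (0.91, 0.89) = 0.80
(¬α ∧ ε) ∧ (α ∧ ε) = max(0, a+b−1) on (0.00, 0.80) = 0.00
¬(ε ∨ ¬α) ∨ ((¬α ∧ ε) ∧ (α ∧ ε)) = min(1, a+b) on (0.02, 0.00) = 0.02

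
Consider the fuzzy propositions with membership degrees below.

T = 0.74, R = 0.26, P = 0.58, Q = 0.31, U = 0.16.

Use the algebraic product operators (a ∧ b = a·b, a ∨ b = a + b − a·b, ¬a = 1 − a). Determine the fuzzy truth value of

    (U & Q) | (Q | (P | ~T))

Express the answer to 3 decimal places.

U & Q = a·b on (0.1600, 0.3100) = 0.0496
~T = 1 − 0.7400 = 0.2600
P | ~T = a + b − a·b on (0.5800, 0.2600) = 0.6892
Q | (P | ~T) = a + b − a·b on (0.3100, 0.6892) = 0.7855
(U & Q) | (Q | (P | ~T)) = a + b − a·b on (0.0496, 0.7855) = 0.7962

0.796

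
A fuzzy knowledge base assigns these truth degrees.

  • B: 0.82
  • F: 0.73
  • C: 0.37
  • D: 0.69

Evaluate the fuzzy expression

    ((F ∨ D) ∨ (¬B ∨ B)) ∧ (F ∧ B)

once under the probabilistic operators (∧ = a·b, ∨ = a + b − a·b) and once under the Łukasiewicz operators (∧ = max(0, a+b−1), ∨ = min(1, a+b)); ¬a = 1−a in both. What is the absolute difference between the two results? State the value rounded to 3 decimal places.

0.041

Under probabilistic:
  F ∨ D = a + b − a·b on (0.7300, 0.6900) = 0.9163
  ¬B = 1 − 0.8200 = 0.1800
  ¬B ∨ B = a + b − a·b on (0.1800, 0.8200) = 0.8524
  (F ∨ D) ∨ (¬B ∨ B) = a + b − a·b on (0.9163, 0.8524) = 0.9876
  F ∧ B = a·b on (0.7300, 0.8200) = 0.5986
  ((F ∨ D) ∨ (¬B ∨ B)) ∧ (F ∧ B) = a·b on (0.9876, 0.5986) = 0.5912
  → value = 0.5912
Under Łukasiewicz:
  F ∨ D = min(1, a+b) on (0.73, 0.69) = 1.00
  ¬B = 1 − 0.82 = 0.18
  ¬B ∨ B = min(1, a+b) on (0.18, 0.82) = 1.00
  (F ∨ D) ∨ (¬B ∨ B) = min(1, a+b) on (1.00, 1.00) = 1.00
  F ∧ B = max(0, a+b−1) on (0.73, 0.82) = 0.55
  ((F ∨ D) ∨ (¬B ∨ B)) ∧ (F ∧ B) = max(0, a+b−1) on (1.00, 0.55) = 0.55
  → value = 0.5500
|0.5912 − 0.5500| = 0.041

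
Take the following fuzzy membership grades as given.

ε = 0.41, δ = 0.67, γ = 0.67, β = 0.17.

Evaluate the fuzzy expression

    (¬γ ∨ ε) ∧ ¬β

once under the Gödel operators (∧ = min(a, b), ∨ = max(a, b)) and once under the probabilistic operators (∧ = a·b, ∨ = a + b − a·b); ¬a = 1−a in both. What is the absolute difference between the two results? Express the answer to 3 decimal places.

0.092

Under Gödel:
  ¬γ = 1 − 0.67 = 0.33
  ¬γ ∨ ε = max(a, b) on (0.33, 0.41) = 0.41
  ¬β = 1 − 0.17 = 0.83
  (¬γ ∨ ε) ∧ ¬β = min(a, b) on (0.41, 0.83) = 0.41
  → value = 0.4100
Under probabilistic:
  ¬γ = 1 − 0.6700 = 0.3300
  ¬γ ∨ ε = a + b − a·b on (0.3300, 0.4100) = 0.6047
  ¬β = 1 − 0.1700 = 0.8300
  (¬γ ∨ ε) ∧ ¬β = a·b on (0.6047, 0.8300) = 0.5019
  → value = 0.5019
|0.4100 − 0.5019| = 0.092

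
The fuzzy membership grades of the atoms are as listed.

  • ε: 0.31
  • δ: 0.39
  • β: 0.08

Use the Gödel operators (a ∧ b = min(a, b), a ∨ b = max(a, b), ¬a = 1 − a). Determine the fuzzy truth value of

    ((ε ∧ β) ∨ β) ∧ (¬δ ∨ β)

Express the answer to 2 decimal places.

ε ∧ β = min(a, b) on (0.31, 0.08) = 0.08
(ε ∧ β) ∨ β = max(a, b) on (0.08, 0.08) = 0.08
¬δ = 1 − 0.39 = 0.61
¬δ ∨ β = max(a, b) on (0.61, 0.08) = 0.61
((ε ∧ β) ∨ β) ∧ (¬δ ∨ β) = min(a, b) on (0.08, 0.61) = 0.08

0.08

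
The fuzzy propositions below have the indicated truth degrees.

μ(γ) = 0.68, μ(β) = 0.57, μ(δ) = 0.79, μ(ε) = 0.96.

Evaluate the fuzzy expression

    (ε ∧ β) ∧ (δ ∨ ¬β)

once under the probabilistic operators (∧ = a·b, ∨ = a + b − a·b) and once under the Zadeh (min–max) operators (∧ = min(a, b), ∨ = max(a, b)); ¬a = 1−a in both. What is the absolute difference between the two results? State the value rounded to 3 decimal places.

Under probabilistic:
  ε ∧ β = a·b on (0.9600, 0.5700) = 0.5472
  ¬β = 1 − 0.5700 = 0.4300
  δ ∨ ¬β = a + b − a·b on (0.7900, 0.4300) = 0.8803
  (ε ∧ β) ∧ (δ ∨ ¬β) = a·b on (0.5472, 0.8803) = 0.4817
  → value = 0.4817
Under Zadeh (min–max):
  ε ∧ β = min(a, b) on (0.96, 0.57) = 0.57
  ¬β = 1 − 0.57 = 0.43
  δ ∨ ¬β = max(a, b) on (0.79, 0.43) = 0.79
  (ε ∧ β) ∧ (δ ∨ ¬β) = min(a, b) on (0.57, 0.79) = 0.57
  → value = 0.5700
|0.4817 − 0.5700| = 0.088

0.088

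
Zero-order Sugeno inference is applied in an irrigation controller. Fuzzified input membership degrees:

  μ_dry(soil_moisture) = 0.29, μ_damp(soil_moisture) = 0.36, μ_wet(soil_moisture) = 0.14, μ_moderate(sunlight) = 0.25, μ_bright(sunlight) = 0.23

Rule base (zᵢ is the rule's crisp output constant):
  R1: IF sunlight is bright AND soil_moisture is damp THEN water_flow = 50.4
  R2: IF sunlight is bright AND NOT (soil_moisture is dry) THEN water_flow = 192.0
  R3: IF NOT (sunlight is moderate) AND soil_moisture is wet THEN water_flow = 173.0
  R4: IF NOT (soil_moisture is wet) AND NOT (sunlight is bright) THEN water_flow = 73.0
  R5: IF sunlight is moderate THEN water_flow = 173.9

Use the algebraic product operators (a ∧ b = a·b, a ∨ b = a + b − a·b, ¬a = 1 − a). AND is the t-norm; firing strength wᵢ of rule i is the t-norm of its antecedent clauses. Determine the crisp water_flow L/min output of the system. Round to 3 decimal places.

115.180

R1 (z=50.4): bright=0.23, damp=0.36; AND[a·b] → w = 0.0828
R2 (z=192.0): bright=0.23, ¬dry=1−0.29=0.71; AND[a·b] → w = 0.1633
R3 (z=173.0): ¬moderate=1−0.25=0.75, wet=0.14; AND[a·b] → w = 0.1050
R4 (z=73.0): ¬wet=1−0.14=0.86, ¬bright=1−0.23=0.77; AND[a·b] → w = 0.6622
R5 (z=173.9): moderate=0.25 → w = 0.2500
Weighted average = (0.0828·50.4 + 0.1633·192.0 + 0.1050·173.0 + 0.6622·73.0 + 0.2500·173.9) / (0.0828 + 0.1633 + 0.1050 + 0.6622 + 0.2500)
  = 145.5073 / 1.2633 = 115.180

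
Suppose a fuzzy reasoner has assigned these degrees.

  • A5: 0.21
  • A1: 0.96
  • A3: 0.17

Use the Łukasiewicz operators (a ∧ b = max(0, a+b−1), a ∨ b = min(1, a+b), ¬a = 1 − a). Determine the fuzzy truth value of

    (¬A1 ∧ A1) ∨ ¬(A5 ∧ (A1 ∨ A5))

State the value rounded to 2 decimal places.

¬A1 = 1 − 0.96 = 0.04
¬A1 ∧ A1 = max(0, a+b−1) on (0.04, 0.96) = 0.00
A1 ∨ A5 = min(1, a+b) on (0.96, 0.21) = 1.00
A5 ∧ (A1 ∨ A5) = max(0, a+b−1) on (0.21, 1.00) = 0.21
¬(A5 ∧ (A1 ∨ A5)) = 1 − 0.21 = 0.79
(¬A1 ∧ A1) ∨ ¬(A5 ∧ (A1 ∨ A5)) = min(1, a+b) on (0.00, 0.79) = 0.79

0.79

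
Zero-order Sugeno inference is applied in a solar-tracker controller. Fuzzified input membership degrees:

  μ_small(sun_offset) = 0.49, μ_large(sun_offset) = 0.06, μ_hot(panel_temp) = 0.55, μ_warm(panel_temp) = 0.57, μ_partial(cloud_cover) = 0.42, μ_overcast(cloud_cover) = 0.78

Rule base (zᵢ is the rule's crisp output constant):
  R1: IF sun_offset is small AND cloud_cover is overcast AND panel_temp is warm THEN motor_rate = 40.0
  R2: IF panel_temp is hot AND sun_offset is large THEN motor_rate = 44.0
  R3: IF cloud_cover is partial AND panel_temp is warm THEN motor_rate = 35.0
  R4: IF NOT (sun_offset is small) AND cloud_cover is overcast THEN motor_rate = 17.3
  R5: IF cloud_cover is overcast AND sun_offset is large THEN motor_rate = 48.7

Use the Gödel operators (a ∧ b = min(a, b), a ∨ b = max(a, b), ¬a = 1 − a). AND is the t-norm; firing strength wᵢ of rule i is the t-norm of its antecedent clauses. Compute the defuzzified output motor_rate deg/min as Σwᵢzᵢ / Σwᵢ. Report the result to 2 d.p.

R1 (z=40.0): small=0.49, overcast=0.78, warm=0.57; AND[min(a, b)] → w = 0.49
R2 (z=44.0): hot=0.55, large=0.06; AND[min(a, b)] → w = 0.06
R3 (z=35.0): partial=0.42, warm=0.57; AND[min(a, b)] → w = 0.42
R4 (z=17.3): ¬small=1−0.49=0.51, overcast=0.78; AND[min(a, b)] → w = 0.51
R5 (z=48.7): overcast=0.78, large=0.06; AND[min(a, b)] → w = 0.06
Weighted average = (0.49·40.0 + 0.06·44.0 + 0.42·35.0 + 0.51·17.3 + 0.06·48.7) / (0.49 + 0.06 + 0.42 + 0.51 + 0.06)
  = 48.6850 / 1.5400 = 31.61

31.61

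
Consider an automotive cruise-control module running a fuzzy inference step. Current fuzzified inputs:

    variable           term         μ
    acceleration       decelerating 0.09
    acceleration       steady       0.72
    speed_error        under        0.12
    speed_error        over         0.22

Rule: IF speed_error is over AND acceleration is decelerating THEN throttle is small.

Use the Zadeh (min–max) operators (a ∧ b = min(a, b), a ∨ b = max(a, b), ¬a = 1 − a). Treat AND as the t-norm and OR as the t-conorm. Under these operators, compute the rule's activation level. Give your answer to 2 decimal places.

0.09

firing strength: over=0.22, decelerating=0.09; AND[min(a, b)] → w = 0.09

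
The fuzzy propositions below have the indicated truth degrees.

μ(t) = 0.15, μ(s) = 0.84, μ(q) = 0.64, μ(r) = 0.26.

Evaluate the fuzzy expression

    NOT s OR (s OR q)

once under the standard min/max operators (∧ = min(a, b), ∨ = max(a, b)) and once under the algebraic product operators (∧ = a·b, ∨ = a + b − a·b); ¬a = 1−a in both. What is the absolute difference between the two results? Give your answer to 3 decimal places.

0.112

Under standard min/max:
  NOT s = 1 − 0.84 = 0.16
  s OR q = max(a, b) on (0.84, 0.64) = 0.84
  NOT s OR (s OR q) = max(a, b) on (0.16, 0.84) = 0.84
  → value = 0.8400
Under algebraic product:
  NOT s = 1 − 0.8400 = 0.1600
  s OR q = a + b − a·b on (0.8400, 0.6400) = 0.9424
  NOT s OR (s OR q) = a + b − a·b on (0.1600, 0.9424) = 0.9516
  → value = 0.9516
|0.8400 − 0.9516| = 0.112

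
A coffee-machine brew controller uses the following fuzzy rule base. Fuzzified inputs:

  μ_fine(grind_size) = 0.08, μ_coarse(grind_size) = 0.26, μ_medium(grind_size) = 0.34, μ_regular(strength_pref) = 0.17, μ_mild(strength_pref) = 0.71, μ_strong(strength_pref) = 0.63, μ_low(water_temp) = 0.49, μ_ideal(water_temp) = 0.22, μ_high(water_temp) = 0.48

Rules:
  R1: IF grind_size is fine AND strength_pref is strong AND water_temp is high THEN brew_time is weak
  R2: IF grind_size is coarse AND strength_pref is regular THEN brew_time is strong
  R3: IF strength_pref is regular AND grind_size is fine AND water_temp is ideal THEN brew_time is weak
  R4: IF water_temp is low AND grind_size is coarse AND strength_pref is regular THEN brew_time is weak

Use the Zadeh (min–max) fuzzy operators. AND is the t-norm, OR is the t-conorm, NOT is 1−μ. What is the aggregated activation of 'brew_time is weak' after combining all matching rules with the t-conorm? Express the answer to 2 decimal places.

0.17

R1: fine=0.08, strong=0.63, high=0.48; AND[min(a, b)] → w = 0.08
R2: coarse=0.26, regular=0.17; AND[min(a, b)] → w = 0.17
R3: regular=0.17, fine=0.08, ideal=0.22; AND[min(a, b)] → w = 0.08
R4: low=0.49, coarse=0.26, regular=0.17; AND[min(a, b)] → w = 0.17
Rules with consequent 'weak': {R1, R3, R4} → strengths 0.08, 0.08, 0.17
Aggregate via t-conorm [max(a, b)]: 0.17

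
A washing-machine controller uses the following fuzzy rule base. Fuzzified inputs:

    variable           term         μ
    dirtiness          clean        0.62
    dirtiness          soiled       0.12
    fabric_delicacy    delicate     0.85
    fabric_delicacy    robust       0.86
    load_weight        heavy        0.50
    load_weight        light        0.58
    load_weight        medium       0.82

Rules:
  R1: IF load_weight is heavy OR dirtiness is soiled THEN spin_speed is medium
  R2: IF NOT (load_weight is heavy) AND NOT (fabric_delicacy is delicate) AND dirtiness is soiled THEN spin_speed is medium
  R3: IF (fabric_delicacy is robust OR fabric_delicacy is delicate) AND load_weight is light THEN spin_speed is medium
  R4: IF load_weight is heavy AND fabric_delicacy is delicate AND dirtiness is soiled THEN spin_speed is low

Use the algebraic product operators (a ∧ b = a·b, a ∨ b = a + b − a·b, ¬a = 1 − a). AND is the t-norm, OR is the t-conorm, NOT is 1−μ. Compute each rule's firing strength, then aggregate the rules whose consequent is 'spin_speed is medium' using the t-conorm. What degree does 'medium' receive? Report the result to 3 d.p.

R1: heavy=0.50, soiled=0.12; OR[a + b − a·b] → w = 0.5600
R2: ¬heavy=1−0.50=0.50, ¬delicate=1−0.85=0.15, soiled=0.12; AND[a·b] → w = 0.0090
R3: (robust=0.86 OR delicate=0.85) = 0.9790; AND[a·b] with light=0.58 → w = 0.5678
R4: heavy=0.50, delicate=0.85, soiled=0.12; AND[a·b] → w = 0.0510
Rules with consequent 'medium': {R1, R2, R3} → strengths 0.5600, 0.0090, 0.5678
Aggregate via t-conorm [a + b − a·b]: 0.8116

0.812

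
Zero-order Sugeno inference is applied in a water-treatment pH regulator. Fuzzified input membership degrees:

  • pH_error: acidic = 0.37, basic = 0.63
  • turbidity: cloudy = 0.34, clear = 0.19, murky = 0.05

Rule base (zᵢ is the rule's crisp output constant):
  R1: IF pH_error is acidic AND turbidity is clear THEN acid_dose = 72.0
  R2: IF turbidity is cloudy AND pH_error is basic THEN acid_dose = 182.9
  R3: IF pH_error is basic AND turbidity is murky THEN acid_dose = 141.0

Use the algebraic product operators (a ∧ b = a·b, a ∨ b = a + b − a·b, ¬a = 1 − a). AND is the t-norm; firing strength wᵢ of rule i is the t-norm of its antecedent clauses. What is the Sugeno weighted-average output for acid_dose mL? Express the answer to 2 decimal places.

154.05

R1 (z=72.0): acidic=0.37, clear=0.19; AND[a·b] → w = 0.0703
R2 (z=182.9): cloudy=0.34, basic=0.63; AND[a·b] → w = 0.2142
R3 (z=141.0): basic=0.63, murky=0.05; AND[a·b] → w = 0.0315
Weighted average = (0.0703·72.0 + 0.2142·182.9 + 0.0315·141.0) / (0.0703 + 0.2142 + 0.0315)
  = 48.6803 / 0.3160 = 154.05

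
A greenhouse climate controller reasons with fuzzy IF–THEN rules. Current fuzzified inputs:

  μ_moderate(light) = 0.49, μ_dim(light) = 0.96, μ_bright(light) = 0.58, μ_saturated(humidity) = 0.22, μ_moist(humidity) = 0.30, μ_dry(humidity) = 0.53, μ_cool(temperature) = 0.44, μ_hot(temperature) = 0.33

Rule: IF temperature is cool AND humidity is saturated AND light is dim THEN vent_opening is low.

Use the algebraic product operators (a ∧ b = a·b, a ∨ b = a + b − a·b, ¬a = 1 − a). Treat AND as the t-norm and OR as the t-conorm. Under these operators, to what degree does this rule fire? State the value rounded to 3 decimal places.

firing strength: cool=0.44, saturated=0.22, dim=0.96; AND[a·b] → w = 0.0929

0.093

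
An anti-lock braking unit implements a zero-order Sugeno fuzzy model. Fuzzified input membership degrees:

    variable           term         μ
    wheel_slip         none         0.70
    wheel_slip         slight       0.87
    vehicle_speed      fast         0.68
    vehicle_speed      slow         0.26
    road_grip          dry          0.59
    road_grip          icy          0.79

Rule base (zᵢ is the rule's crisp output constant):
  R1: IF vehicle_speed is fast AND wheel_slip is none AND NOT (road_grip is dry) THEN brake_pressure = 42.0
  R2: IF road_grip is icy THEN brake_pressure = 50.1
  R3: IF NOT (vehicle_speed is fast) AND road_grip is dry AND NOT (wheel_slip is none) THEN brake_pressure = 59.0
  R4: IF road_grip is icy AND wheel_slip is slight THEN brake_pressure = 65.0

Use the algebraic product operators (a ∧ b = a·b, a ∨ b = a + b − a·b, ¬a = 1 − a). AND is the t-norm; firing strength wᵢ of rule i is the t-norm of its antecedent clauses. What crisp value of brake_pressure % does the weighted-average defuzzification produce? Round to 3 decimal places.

R1 (z=42.0): fast=0.68, none=0.70, ¬dry=1−0.59=0.41; AND[a·b] → w = 0.1952
R2 (z=50.1): icy=0.79 → w = 0.7900
R3 (z=59.0): ¬fast=1−0.68=0.32, dry=0.59, ¬none=1−0.70=0.30; AND[a·b] → w = 0.0566
R4 (z=65.0): icy=0.79, slight=0.87; AND[a·b] → w = 0.6873
Weighted average = (0.1952·42.0 + 0.7900·50.1 + 0.0566·59.0 + 0.6873·65.0) / (0.1952 + 0.7900 + 0.0566 + 0.6873)
  = 95.7920 / 1.7291 = 55.400

55.400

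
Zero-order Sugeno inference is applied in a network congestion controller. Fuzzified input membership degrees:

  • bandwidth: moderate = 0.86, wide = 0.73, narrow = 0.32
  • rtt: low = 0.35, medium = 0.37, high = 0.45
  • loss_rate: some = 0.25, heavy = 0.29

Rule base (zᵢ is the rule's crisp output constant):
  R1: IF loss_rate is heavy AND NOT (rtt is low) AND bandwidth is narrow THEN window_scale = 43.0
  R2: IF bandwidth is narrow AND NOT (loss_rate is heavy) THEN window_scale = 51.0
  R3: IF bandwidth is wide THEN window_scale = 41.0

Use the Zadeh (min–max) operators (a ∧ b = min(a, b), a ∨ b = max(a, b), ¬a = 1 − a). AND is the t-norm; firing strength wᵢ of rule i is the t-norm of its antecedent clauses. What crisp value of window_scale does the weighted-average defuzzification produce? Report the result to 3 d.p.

43.821

R1 (z=43.0): heavy=0.29, ¬low=1−0.35=0.65, narrow=0.32; AND[min(a, b)] → w = 0.29
R2 (z=51.0): narrow=0.32, ¬heavy=1−0.29=0.71; AND[min(a, b)] → w = 0.32
R3 (z=41.0): wide=0.73 → w = 0.73
Weighted average = (0.29·43.0 + 0.32·51.0 + 0.73·41.0) / (0.29 + 0.32 + 0.73)
  = 58.7200 / 1.3400 = 43.821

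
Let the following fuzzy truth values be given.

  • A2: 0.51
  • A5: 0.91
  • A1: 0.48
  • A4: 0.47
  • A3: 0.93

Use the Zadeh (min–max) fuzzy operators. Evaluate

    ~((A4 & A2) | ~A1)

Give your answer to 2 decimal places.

0.48

A4 & A2 = min(a, b) on (0.47, 0.51) = 0.47
~A1 = 1 − 0.48 = 0.52
(A4 & A2) | ~A1 = max(a, b) on (0.47, 0.52) = 0.52
~((A4 & A2) | ~A1) = 1 − 0.52 = 0.48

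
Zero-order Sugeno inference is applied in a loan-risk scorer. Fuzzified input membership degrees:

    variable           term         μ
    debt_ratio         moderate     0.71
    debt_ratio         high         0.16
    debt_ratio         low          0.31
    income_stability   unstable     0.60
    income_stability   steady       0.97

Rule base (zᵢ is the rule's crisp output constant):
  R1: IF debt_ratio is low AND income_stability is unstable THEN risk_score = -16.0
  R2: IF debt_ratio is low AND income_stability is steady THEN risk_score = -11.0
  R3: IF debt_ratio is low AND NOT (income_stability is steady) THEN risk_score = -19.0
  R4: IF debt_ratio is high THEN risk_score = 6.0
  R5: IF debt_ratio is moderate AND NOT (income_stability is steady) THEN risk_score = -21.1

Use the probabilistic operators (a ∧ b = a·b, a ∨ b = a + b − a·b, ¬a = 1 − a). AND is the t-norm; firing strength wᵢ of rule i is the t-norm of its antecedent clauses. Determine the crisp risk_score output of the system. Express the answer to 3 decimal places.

-8.785

R1 (z=-16.0): low=0.31, unstable=0.60; AND[a·b] → w = 0.1860
R2 (z=-11.0): low=0.31, steady=0.97; AND[a·b] → w = 0.3007
R3 (z=-19.0): low=0.31, ¬steady=1−0.97=0.03; AND[a·b] → w = 0.0093
R4 (z=6.0): high=0.16 → w = 0.1600
R5 (z=-21.1): moderate=0.71, ¬steady=1−0.97=0.03; AND[a·b] → w = 0.0213
Weighted average = (0.1860·-16.0 + 0.3007·-11.0 + 0.0093·-19.0 + 0.1600·6.0 + 0.0213·-21.1) / (0.1860 + 0.3007 + 0.0093 + 0.1600 + 0.0213)
  = -5.9498 / 0.6773 = -8.785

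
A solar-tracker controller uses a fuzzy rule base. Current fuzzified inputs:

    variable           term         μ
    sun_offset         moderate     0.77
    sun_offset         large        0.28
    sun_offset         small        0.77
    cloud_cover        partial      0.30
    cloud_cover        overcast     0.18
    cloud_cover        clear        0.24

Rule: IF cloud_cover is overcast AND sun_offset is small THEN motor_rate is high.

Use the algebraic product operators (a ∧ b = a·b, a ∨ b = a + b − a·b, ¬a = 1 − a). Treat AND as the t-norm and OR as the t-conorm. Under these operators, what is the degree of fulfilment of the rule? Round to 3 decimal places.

firing strength: overcast=0.18, small=0.77; AND[a·b] → w = 0.1386

0.139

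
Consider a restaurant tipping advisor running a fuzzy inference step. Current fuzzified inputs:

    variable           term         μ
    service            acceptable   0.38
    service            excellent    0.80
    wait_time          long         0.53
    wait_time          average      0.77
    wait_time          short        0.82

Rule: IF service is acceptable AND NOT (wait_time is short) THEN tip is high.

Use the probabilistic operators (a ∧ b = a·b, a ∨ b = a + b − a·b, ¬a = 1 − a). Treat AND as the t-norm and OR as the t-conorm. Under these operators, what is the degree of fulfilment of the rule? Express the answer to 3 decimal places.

firing strength: acceptable=0.38, ¬short=1−0.82=0.18; AND[a·b] → w = 0.0684

0.068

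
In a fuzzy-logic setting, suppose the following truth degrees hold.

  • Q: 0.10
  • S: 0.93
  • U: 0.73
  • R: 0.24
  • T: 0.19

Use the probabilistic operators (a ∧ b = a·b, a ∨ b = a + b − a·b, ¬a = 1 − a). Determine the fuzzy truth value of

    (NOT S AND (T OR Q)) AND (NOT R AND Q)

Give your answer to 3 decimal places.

0.001

NOT S = 1 − 0.9300 = 0.0700
T OR Q = a + b − a·b on (0.1900, 0.1000) = 0.2710
NOT S AND (T OR Q) = a·b on (0.0700, 0.2710) = 0.0190
NOT R = 1 − 0.2400 = 0.7600
NOT R AND Q = a·b on (0.7600, 0.1000) = 0.0760
(NOT S AND (T OR Q)) AND (NOT R AND Q) = a·b on (0.0190, 0.0760) = 0.0014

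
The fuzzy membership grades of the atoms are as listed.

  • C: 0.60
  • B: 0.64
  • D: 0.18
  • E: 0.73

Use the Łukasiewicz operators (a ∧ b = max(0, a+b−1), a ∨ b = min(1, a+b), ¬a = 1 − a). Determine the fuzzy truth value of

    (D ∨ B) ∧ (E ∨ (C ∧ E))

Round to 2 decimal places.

D ∨ B = min(1, a+b) on (0.18, 0.64) = 0.82
C ∧ E = max(0, a+b−1) on (0.60, 0.73) = 0.33
E ∨ (C ∧ E) = min(1, a+b) on (0.73, 0.33) = 1.00
(D ∨ B) ∧ (E ∨ (C ∧ E)) = max(0, a+b−1) on (0.82, 1.00) = 0.82

0.82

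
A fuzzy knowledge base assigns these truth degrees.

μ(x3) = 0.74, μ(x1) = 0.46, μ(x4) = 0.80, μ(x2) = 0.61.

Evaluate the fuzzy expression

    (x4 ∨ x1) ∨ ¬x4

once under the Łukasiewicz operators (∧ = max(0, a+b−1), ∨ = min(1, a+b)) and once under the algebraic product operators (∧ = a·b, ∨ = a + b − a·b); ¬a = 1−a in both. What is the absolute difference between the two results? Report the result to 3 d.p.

Under Łukasiewicz:
  x4 ∨ x1 = min(1, a+b) on (0.80, 0.46) = 1.00
  ¬x4 = 1 − 0.80 = 0.20
  (x4 ∨ x1) ∨ ¬x4 = min(1, a+b) on (1.00, 0.20) = 1.00
  → value = 1.0000
Under algebraic product:
  x4 ∨ x1 = a + b − a·b on (0.8000, 0.4600) = 0.8920
  ¬x4 = 1 − 0.8000 = 0.2000
  (x4 ∨ x1) ∨ ¬x4 = a + b − a·b on (0.8920, 0.2000) = 0.9136
  → value = 0.9136
|1.0000 − 0.9136| = 0.086

0.086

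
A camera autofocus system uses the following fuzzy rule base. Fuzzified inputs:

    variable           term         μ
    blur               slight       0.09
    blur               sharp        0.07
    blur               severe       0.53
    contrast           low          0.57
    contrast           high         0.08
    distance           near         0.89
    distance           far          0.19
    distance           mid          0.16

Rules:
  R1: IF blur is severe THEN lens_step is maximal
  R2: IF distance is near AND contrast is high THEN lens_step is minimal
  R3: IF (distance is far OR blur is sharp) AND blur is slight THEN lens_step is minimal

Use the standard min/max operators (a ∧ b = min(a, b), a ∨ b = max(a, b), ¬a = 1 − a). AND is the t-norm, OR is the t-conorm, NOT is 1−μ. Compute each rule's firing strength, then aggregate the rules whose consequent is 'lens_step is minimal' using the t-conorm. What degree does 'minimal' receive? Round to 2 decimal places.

R1: severe=0.53 → w = 0.53
R2: near=0.89, high=0.08; AND[min(a, b)] → w = 0.08
R3: (far=0.19 OR sharp=0.07) = 0.19; AND[min(a, b)] with slight=0.09 → w = 0.09
Rules with consequent 'minimal': {R2, R3} → strengths 0.08, 0.09
Aggregate via t-conorm [max(a, b)]: 0.09

0.09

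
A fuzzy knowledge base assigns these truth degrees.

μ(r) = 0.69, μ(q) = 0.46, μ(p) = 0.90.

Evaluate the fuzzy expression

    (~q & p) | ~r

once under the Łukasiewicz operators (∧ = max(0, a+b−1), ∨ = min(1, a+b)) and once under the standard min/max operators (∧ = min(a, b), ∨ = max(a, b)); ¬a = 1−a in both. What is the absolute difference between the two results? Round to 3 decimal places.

0.210

Under Łukasiewicz:
  ~q = 1 − 0.46 = 0.54
  ~q & p = max(0, a+b−1) on (0.54, 0.90) = 0.44
  ~r = 1 − 0.69 = 0.31
  (~q & p) | ~r = min(1, a+b) on (0.44, 0.31) = 0.75
  → value = 0.7500
Under standard min/max:
  ~q = 1 − 0.46 = 0.54
  ~q & p = min(a, b) on (0.54, 0.90) = 0.54
  ~r = 1 − 0.69 = 0.31
  (~q & p) | ~r = max(a, b) on (0.54, 0.31) = 0.54
  → value = 0.5400
|0.7500 − 0.5400| = 0.210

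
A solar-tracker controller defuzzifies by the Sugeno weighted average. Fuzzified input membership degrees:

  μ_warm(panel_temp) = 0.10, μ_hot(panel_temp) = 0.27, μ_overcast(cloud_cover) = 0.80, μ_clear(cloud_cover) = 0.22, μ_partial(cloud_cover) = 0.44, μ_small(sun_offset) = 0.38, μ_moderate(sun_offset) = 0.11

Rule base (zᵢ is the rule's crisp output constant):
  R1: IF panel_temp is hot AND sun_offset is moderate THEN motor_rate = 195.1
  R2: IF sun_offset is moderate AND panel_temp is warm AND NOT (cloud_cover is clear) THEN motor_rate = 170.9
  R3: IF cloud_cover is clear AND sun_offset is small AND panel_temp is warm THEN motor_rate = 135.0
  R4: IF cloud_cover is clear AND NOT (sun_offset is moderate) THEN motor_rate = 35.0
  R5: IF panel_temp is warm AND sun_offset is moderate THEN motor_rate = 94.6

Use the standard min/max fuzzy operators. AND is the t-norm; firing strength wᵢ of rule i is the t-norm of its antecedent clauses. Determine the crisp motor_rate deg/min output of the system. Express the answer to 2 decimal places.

R1 (z=195.1): hot=0.27, moderate=0.11; AND[min(a, b)] → w = 0.11
R2 (z=170.9): moderate=0.11, warm=0.10, ¬clear=1−0.22=0.78; AND[min(a, b)] → w = 0.10
R3 (z=135.0): clear=0.22, small=0.38, warm=0.10; AND[min(a, b)] → w = 0.10
R4 (z=35.0): clear=0.22, ¬moderate=1−0.11=0.89; AND[min(a, b)] → w = 0.22
R5 (z=94.6): warm=0.10, moderate=0.11; AND[min(a, b)] → w = 0.10
Weighted average = (0.11·195.1 + 0.10·170.9 + 0.10·135.0 + 0.22·35.0 + 0.10·94.6) / (0.11 + 0.10 + 0.10 + 0.22 + 0.10)
  = 69.2110 / 0.6300 = 109.86

109.86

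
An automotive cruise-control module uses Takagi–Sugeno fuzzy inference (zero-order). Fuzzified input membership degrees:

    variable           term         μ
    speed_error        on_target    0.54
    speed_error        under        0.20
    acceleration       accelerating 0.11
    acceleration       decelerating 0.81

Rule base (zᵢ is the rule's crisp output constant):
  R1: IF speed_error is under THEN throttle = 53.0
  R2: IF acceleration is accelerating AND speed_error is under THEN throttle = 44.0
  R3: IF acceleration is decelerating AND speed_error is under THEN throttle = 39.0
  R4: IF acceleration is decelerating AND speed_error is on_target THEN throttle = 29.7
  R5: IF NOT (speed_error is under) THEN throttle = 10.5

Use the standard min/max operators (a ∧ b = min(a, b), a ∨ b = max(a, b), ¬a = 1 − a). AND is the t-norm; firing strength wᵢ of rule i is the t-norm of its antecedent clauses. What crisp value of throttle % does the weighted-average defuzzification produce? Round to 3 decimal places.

R1 (z=53.0): under=0.20 → w = 0.20
R2 (z=44.0): accelerating=0.11, under=0.20; AND[min(a, b)] → w = 0.11
R3 (z=39.0): decelerating=0.81, under=0.20; AND[min(a, b)] → w = 0.20
R4 (z=29.7): decelerating=0.81, on_target=0.54; AND[min(a, b)] → w = 0.54
R5 (z=10.5): ¬under=1−0.20=0.80 → w = 0.80
Weighted average = (0.20·53.0 + 0.11·44.0 + 0.20·39.0 + 0.54·29.7 + 0.80·10.5) / (0.20 + 0.11 + 0.20 + 0.54 + 0.80)
  = 47.6780 / 1.8500 = 25.772

25.772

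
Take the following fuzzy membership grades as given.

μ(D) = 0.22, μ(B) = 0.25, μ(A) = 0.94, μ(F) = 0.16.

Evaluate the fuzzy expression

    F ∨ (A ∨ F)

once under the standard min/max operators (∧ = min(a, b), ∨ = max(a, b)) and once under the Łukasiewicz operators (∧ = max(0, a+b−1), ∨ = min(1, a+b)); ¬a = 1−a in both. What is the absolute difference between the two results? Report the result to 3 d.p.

Under standard min/max:
  A ∨ F = max(a, b) on (0.94, 0.16) = 0.94
  F ∨ (A ∨ F) = max(a, b) on (0.16, 0.94) = 0.94
  → value = 0.9400
Under Łukasiewicz:
  A ∨ F = min(1, a+b) on (0.94, 0.16) = 1.00
  F ∨ (A ∨ F) = min(1, a+b) on (0.16, 1.00) = 1.00
  → value = 1.0000
|0.9400 − 1.0000| = 0.060

0.060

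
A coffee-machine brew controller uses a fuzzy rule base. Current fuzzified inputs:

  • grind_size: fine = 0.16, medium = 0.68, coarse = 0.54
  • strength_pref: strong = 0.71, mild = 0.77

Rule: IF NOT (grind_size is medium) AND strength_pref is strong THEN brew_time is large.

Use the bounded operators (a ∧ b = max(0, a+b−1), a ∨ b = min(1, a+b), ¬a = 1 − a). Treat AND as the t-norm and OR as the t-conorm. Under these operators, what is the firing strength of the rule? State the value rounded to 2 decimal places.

firing strength: ¬medium=1−0.68=0.32, strong=0.71; AND[max(0, a+b−1)] → w = 0.03

0.03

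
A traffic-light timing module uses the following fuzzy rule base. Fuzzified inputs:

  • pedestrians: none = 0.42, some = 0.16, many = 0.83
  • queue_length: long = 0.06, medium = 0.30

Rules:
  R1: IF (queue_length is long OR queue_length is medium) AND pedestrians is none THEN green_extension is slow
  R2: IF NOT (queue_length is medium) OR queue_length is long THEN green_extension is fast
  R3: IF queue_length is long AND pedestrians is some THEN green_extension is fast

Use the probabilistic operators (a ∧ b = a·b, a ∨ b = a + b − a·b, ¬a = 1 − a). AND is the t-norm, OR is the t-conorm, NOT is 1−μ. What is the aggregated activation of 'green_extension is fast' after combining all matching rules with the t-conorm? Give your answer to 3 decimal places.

R1: (long=0.06 OR medium=0.30) = 0.3420; AND[a·b] with none=0.42 → w = 0.1436
R2: ¬medium=1−0.30=0.70, long=0.06; OR[a + b − a·b] → w = 0.7180
R3: long=0.06, some=0.16; AND[a·b] → w = 0.0096
Rules with consequent 'fast': {R2, R3} → strengths 0.7180, 0.0096
Aggregate via t-conorm [a + b − a·b]: 0.7207

0.721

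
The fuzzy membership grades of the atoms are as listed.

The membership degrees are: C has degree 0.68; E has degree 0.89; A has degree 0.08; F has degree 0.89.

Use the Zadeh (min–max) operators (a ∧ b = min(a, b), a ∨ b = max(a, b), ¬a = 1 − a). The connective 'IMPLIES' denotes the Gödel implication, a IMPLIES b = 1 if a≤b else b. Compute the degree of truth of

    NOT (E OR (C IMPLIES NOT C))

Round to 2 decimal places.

0.11

NOT C = 1 − 0.68 = 0.32
C IMPLIES NOT C  [Gödel: 1 if a≤b else b] with a=0.68, b=0.32 → 0.32
E OR (C IMPLIES NOT C) = max(a, b) on (0.89, 0.32) = 0.89
NOT (E OR (C IMPLIES NOT C)) = 1 − 0.89 = 0.11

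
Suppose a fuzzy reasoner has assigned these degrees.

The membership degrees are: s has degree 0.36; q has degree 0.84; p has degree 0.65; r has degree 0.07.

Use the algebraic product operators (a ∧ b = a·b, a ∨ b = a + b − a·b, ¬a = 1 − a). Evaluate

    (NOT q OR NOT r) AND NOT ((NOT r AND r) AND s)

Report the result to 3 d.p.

NOT q = 1 − 0.8400 = 0.1600
NOT r = 1 − 0.0700 = 0.9300
NOT q OR NOT r = a + b − a·b on (0.1600, 0.9300) = 0.9412
NOT r = 1 − 0.0700 = 0.9300
NOT r AND r = a·b on (0.9300, 0.0700) = 0.0651
(NOT r AND r) AND s = a·b on (0.0651, 0.3600) = 0.0234
NOT ((NOT r AND r) AND s) = 1 − 0.0234 = 0.9766
(NOT q OR NOT r) AND NOT ((NOT r AND r) AND s) = a·b on (0.9412, 0.9766) = 0.9191

0.919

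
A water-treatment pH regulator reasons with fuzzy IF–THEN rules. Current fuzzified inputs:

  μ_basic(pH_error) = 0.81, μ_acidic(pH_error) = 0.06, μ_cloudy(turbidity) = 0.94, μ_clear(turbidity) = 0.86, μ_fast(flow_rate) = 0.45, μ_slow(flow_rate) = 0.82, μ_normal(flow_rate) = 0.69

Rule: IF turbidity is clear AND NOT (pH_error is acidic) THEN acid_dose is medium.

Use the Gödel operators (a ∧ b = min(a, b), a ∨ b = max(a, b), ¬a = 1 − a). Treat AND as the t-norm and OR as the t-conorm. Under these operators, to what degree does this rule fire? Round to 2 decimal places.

firing strength: clear=0.86, ¬acidic=1−0.06=0.94; AND[min(a, b)] → w = 0.86

0.86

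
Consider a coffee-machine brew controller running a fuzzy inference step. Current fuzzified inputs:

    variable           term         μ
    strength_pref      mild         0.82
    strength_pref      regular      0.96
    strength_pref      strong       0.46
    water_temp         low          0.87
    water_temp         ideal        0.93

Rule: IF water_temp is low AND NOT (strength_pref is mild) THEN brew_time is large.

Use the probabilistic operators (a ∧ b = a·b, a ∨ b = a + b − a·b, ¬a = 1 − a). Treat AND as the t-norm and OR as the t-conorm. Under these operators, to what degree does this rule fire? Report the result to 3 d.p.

0.157

firing strength: low=0.87, ¬mild=1−0.82=0.18; AND[a·b] → w = 0.1566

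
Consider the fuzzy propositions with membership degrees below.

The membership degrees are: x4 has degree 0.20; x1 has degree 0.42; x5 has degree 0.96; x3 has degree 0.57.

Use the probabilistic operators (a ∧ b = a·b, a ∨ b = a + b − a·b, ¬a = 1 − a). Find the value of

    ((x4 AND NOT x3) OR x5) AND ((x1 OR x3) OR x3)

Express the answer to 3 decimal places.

0.860

NOT x3 = 1 − 0.5700 = 0.4300
x4 AND NOT x3 = a·b on (0.2000, 0.4300) = 0.0860
(x4 AND NOT x3) OR x5 = a + b − a·b on (0.0860, 0.9600) = 0.9634
x1 OR x3 = a + b − a·b on (0.4200, 0.5700) = 0.7506
(x1 OR x3) OR x3 = a + b − a·b on (0.7506, 0.5700) = 0.8928
((x4 AND NOT x3) OR x5) AND ((x1 OR x3) OR x3) = a·b on (0.9634, 0.8928) = 0.8601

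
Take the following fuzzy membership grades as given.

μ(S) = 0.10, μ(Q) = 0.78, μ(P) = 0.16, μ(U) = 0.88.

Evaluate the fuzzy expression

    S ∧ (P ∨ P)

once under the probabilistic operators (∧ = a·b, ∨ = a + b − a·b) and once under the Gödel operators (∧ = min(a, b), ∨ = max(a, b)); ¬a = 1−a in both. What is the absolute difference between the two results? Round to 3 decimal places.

Under probabilistic:
  P ∨ P = a + b − a·b on (0.1600, 0.1600) = 0.2944
  S ∧ (P ∨ P) = a·b on (0.1000, 0.2944) = 0.0294
  → value = 0.0294
Under Gödel:
  P ∨ P = max(a, b) on (0.16, 0.16) = 0.16
  S ∧ (P ∨ P) = min(a, b) on (0.10, 0.16) = 0.10
  → value = 0.1000
|0.0294 − 0.1000| = 0.071

0.071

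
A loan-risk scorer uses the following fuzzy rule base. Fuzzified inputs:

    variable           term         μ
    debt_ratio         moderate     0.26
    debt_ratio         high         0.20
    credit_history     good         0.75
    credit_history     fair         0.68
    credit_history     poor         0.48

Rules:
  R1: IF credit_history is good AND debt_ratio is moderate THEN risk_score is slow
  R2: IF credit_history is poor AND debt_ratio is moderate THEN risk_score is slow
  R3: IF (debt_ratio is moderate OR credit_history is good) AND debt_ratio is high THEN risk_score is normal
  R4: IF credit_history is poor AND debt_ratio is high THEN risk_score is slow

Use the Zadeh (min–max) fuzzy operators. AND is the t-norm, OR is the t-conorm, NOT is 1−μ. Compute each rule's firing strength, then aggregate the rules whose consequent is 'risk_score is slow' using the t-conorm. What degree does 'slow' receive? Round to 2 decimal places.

R1: good=0.75, moderate=0.26; AND[min(a, b)] → w = 0.26
R2: poor=0.48, moderate=0.26; AND[min(a, b)] → w = 0.26
R3: (moderate=0.26 OR good=0.75) = 0.75; AND[min(a, b)] with high=0.20 → w = 0.20
R4: poor=0.48, high=0.20; AND[min(a, b)] → w = 0.20
Rules with consequent 'slow': {R1, R2, R4} → strengths 0.26, 0.26, 0.20
Aggregate via t-conorm [max(a, b)]: 0.26

0.26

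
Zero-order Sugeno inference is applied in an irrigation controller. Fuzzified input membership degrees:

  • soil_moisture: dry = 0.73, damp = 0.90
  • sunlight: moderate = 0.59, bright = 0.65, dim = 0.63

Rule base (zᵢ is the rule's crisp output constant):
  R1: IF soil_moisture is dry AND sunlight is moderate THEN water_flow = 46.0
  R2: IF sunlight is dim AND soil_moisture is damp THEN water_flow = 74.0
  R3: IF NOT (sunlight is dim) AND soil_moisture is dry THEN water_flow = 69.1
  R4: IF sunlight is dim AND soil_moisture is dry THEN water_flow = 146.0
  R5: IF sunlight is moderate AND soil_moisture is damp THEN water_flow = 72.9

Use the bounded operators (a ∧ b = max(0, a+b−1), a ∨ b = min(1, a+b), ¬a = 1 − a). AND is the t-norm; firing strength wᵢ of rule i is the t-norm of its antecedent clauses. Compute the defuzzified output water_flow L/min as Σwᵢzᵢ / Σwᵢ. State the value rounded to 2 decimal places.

R1 (z=46.0): dry=0.73, moderate=0.59; AND[max(0, a+b−1)] → w = 0.32
R2 (z=74.0): dim=0.63, damp=0.90; AND[max(0, a+b−1)] → w = 0.53
R3 (z=69.1): ¬dim=1−0.63=0.37, dry=0.73; AND[max(0, a+b−1)] → w = 0.10
R4 (z=146.0): dim=0.63, dry=0.73; AND[max(0, a+b−1)] → w = 0.36
R5 (z=72.9): moderate=0.59, damp=0.90; AND[max(0, a+b−1)] → w = 0.49
Weighted average = (0.32·46.0 + 0.53·74.0 + 0.10·69.1 + 0.36·146.0 + 0.49·72.9) / (0.32 + 0.53 + 0.10 + 0.36 + 0.49)
  = 149.1310 / 1.8000 = 82.85

82.85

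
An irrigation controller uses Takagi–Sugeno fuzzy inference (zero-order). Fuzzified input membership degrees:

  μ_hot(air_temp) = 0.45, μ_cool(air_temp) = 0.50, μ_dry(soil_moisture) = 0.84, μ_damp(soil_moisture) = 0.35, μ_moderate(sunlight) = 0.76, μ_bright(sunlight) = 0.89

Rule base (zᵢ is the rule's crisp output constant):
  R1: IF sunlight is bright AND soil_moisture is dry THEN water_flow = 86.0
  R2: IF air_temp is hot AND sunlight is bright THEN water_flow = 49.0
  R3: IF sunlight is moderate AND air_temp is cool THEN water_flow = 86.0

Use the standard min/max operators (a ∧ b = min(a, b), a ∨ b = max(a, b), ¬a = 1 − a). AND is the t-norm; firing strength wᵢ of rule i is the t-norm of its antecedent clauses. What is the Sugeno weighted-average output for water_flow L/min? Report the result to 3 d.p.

R1 (z=86.0): bright=0.89, dry=0.84; AND[min(a, b)] → w = 0.84
R2 (z=49.0): hot=0.45, bright=0.89; AND[min(a, b)] → w = 0.45
R3 (z=86.0): moderate=0.76, cool=0.50; AND[min(a, b)] → w = 0.50
Weighted average = (0.84·86.0 + 0.45·49.0 + 0.50·86.0) / (0.84 + 0.45 + 0.50)
  = 137.2900 / 1.7900 = 76.698

76.698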